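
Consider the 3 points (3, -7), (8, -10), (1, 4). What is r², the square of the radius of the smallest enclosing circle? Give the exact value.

61.25

Call the three points A, B, C in the order given.
Side lengths²: AB² = 34, AC² = 125, BC² = 245.
Since BC² = 245 ≥ 125 + 34 = 159, the angle opposite BC is not acute, so the smallest enclosing circle has BC as diameter.
Centre = midpoint of BC = (4.5, -3), r² = 245/4 = 61.25.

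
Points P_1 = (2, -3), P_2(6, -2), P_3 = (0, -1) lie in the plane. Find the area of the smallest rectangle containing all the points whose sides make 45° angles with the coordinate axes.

17.5

In coordinates u = x + y, v = x − y the rectangle is axis-aligned; the map (x,y)→(u,v) scales areas by 2.
u-values: -1, 4, -1; range = 4 − (-1) = 5.
v-values: 5, 8, 1; range = 8 − 1 = 7.
Area = (5 × 7) / 2 = 17.5.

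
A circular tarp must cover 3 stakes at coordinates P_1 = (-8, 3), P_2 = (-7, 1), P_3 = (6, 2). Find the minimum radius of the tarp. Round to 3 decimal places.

Side lengths²: P_1P_2² = 5, P_1P_3² = 197, P_2P_3² = 170.
Since P_1P_3² = 197 ≥ 170 + 5 = 175, the angle opposite P_1P_3 is not acute, so the smallest enclosing circle has P_1P_3 as diameter.
Centre = midpoint of P_1P_3 = (-1, 2.5), r² = 197/4 = 49.25.
r = √(49.25) ≈ 7.018.

7.018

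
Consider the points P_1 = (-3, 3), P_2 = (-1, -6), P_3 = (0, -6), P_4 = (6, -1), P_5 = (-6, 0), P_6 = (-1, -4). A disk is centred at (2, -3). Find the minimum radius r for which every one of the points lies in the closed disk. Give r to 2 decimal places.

The required radius is the distance from (2, -3) to the farthest point.
Squared distances: 61, 18, 13, 20, 73, 10.
Maximum is 73, attained at P_5.
r = √73 ≈ 8.54.

8.54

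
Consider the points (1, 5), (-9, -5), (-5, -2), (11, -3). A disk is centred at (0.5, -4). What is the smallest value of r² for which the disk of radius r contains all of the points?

111.25

The required radius is the distance from (0.5, -4) to the farthest point.
Squared distances: 81.25, 91.25, 34.25, 111.25.
Maximum is 111.25, attained at (11, -3).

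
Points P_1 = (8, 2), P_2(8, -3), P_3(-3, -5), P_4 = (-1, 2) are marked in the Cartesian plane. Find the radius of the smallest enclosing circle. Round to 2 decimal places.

The farthest pair is P_1–P_3 with squared distance 170. The circle on this segment as diameter has centre (2.5, -1.5) and r² = 170/4 = 42.5.
Check P_2: distance² to centre = 32.5 ≤ 42.5, so it lies inside.
All remaining points lie in this disk, and no smaller disk contains both endpoints, so this is the minimum enclosing circle.
r = √(42.5) ≈ 6.52.

6.52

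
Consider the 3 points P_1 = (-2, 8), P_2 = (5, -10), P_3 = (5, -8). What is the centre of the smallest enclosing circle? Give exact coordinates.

(1.5, -1)

Side lengths²: P_1P_2² = 373, P_1P_3² = 305, P_2P_3² = 4.
Since P_1P_2² = 373 ≥ 305 + 4 = 309, the angle opposite P_1P_2 is not acute, so the smallest enclosing circle has P_1P_2 as diameter.
Centre = midpoint of P_1P_2 = (1.5, -1), r² = 373/4 = 93.25.
Centre = (1.5, -1).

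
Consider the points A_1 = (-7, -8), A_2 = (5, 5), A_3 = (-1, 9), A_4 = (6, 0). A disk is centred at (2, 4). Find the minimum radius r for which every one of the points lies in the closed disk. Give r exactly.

15

The required radius is the distance from (2, 4) to the farthest point.
Squared distances: 225, 10, 34, 32.
Maximum is 225, attained at A_1.
r = √225 = 15.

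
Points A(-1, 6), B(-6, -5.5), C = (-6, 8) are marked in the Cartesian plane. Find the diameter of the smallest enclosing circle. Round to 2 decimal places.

13.51

Side lengths²: AB² = 157.25, AC² = 29, BC² = 182.25.
Since BC² = 182.25 < 157.25 + 29 = 186.25, the triangle is acute, so the smallest enclosing circle is the circumcircle.
Circumcentre = (-5.8, 1.25), r² = 45.6025.
Diameter = 2r = 2√(45.6025) ≈ 13.51.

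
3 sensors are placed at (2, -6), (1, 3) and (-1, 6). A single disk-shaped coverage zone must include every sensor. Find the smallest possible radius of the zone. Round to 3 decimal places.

6.185

Call the three points A, B, C in the order given.
Side lengths²: AB² = 82, AC² = 153, BC² = 13.
Since AC² = 153 ≥ 82 + 13 = 95, the angle opposite AC is not acute, so the smallest enclosing circle has AC as diameter.
Centre = midpoint of AC = (0.5, 0), r² = 153/4 = 38.25.
r = √(38.25) ≈ 6.185.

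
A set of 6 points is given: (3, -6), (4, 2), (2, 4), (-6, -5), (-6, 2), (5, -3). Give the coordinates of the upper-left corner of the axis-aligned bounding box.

(-6, 4)

x-range [-6, 5], y-range [-6, 4].
The upper-left corner is (-6, 4).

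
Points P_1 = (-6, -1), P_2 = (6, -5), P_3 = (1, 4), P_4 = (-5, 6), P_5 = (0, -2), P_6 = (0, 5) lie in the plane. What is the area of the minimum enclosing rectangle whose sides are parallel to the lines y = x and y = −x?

132

In coordinates u = x + y, v = x − y the rectangle is axis-aligned; the map (x,y)→(u,v) scales areas by 2.
u-values: -7, 1, 5, 1, -2, 5; range = 5 − (-7) = 12.
v-values: -5, 11, -3, -11, 2, -5; range = 11 − (-11) = 22.
Area = (12 × 22) / 2 = 132.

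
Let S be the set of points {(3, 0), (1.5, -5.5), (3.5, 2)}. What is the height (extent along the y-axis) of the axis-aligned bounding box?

7.5

max y = 2, min y = -5.5, so height = 7.5.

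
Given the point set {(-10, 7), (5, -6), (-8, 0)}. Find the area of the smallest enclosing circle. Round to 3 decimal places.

Call the three points A, B, C in the order given.
Side lengths²: AB² = 394, AC² = 53, BC² = 205.
Since AB² = 394 ≥ 205 + 53 = 258, the angle opposite AB is not acute, so the smallest enclosing circle has AB as diameter.
Centre = midpoint of AB = (-2.5, 0.5), r² = 394/4 = 98.5.
Area = π·r² = π·98.5 ≈ 309.447.

309.447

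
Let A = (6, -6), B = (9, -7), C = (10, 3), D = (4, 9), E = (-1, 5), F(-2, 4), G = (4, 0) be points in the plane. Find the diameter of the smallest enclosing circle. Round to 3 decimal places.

16.832

By Welzl's lemma the MEC is supported by two points (diametrically opposite) or three points (on a circumcircle).
The minimum enclosing circle is determined by three boundary points: B, D, F.
Their circumcentre is (127/22, 17/22) with r² = 17141/242.
The farthest remaining point E is at distance² 15425/242 ≤ 17141/242.
Diameter = 2r = 2√(17141/242) ≈ 16.832.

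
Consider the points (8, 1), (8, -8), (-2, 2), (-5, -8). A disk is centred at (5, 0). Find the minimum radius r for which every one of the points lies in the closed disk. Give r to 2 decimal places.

12.81

The required radius is the distance from (5, 0) to the farthest point.
Squared distances: 10, 73, 53, 164.
Maximum is 164, attained at (-5, -8).
r = √164 ≈ 12.81.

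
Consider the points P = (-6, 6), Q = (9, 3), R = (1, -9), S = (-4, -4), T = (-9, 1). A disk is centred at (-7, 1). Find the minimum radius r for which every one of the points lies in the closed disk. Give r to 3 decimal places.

16.125

The required radius is the distance from (-7, 1) to the farthest point.
Squared distances: 26, 260, 164, 34, 4.
Maximum is 260, attained at Q.
r = √260 ≈ 16.125.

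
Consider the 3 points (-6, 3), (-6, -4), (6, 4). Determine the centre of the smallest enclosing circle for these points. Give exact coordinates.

Call the three points A, B, C in the order given.
Side lengths²: AB² = 49, AC² = 145, BC² = 208.
Since BC² = 208 ≥ 145 + 49 = 194, the angle opposite BC is not acute, so the smallest enclosing circle has BC as diameter.
Centre = midpoint of BC = (0, 0), r² = 208/4 = 52.
Centre = (0, 0).

(0, 0)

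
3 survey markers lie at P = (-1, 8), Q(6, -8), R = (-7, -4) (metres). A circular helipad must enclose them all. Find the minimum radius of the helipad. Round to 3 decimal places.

8.853

Side lengths²: PQ² = 305, PR² = 180, QR² = 185.
Since PQ² = 305 < 185 + 180 = 365, the triangle is acute, so the smallest enclosing circle is the circumcircle.
Circumcentre = (7/6, -7/12), r² = 11285/144.
r = √(11285/144) ≈ 8.853.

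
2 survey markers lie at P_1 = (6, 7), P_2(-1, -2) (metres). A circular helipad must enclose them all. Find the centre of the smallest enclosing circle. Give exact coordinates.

The smallest circle enclosing two points has them as diameter endpoints.
Centre = midpoint = (2.5, 2.5); r² = |P_1P_2|²/4 = 130/4 = 32.5.
Centre = (2.5, 2.5).

(2.5, 2.5)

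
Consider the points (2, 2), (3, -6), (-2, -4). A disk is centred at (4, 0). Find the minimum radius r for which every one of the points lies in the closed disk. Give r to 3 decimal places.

The required radius is the distance from (4, 0) to the farthest point.
Squared distances: 8, 37, 52.
Maximum is 52, attained at (-2, -4).
r = √52 ≈ 7.211.

7.211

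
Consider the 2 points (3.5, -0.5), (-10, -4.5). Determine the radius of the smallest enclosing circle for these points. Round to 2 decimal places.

The smallest circle enclosing two points has them as diameter endpoints.
Centre = midpoint = (-3.25, -2.5); r² = |(3.5, -0.5)−(-10, -4.5)|²/4 = 198.25/4 = 49.5625.
r = √(49.5625) ≈ 7.04.

7.04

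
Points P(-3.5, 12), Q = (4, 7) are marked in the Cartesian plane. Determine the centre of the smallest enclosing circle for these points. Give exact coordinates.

The smallest circle enclosing two points has them as diameter endpoints.
Centre = midpoint = (0.25, 9.5); r² = |PQ|²/4 = 81.25/4 = 20.3125.
Centre = (0.25, 9.5).

(0.25, 9.5)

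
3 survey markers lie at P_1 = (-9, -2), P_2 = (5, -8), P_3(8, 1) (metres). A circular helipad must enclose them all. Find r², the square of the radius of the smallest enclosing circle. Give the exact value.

21605/288

Side lengths²: P_1P_2² = 232, P_1P_3² = 298, P_2P_3² = 90.
Since P_1P_3² = 298 < 232 + 90 = 322, the triangle is acute, so the smallest enclosing circle is the circumcircle.
Circumcentre = (-0.375, -29/24), r² = 21605/288.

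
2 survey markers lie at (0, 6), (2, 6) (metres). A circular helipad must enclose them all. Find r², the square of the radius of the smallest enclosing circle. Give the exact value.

The smallest circle enclosing two points has them as diameter endpoints.
Centre = midpoint = (1, 6); r² = |(0, 6)−(2, 6)|²/4 = 4/4 = 1.

1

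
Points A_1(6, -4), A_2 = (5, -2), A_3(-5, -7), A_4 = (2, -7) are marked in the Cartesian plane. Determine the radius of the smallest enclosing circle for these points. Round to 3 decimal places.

5.701

A smallest enclosing disk is always determined by at most three of the input points on its boundary.
The farthest pair is A_1–A_3 with squared distance 130. The circle on this segment as diameter has centre (0.5, -5.5) and r² = 130/4 = 32.5.
Check A_2: distance² to centre = 32.5 ≤ 32.5, so it lies inside.
All remaining points lie in this disk, and no smaller disk contains both endpoints, so this is the minimum enclosing circle.
r = √(32.5) ≈ 5.701.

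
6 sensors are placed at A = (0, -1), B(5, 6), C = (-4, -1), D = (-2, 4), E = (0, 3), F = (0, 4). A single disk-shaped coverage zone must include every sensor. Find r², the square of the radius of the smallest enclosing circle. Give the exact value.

The minimum enclosing circle of a finite set is fixed by two of the points (as a diameter) or three (as a circumcircle).
The farthest pair is B–C with squared distance 130. The circle on this segment as diameter has centre (0.5, 2.5) and r² = 130/4 = 32.5.
Check A: distance² to centre = 12.5 ≤ 32.5, so it lies inside.
All remaining points lie in this disk, and no smaller disk contains both endpoints, so this is the minimum enclosing circle.

32.5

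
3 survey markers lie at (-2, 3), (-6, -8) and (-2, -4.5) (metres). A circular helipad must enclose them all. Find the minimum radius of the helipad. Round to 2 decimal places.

Call the three points A, B, C in the order given.
Side lengths²: AB² = 137, AC² = 56.25, BC² = 28.25.
Since AB² = 137 ≥ 56.25 + 28.25 = 84.5, the angle opposite AB is not acute, so the smallest enclosing circle has AB as diameter.
Centre = midpoint of AB = (-4, -2.5), r² = 137/4 = 34.25.
r = √(34.25) ≈ 5.85.

5.85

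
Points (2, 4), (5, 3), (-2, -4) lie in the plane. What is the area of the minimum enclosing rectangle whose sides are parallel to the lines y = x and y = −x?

In coordinates u = x + y, v = x − y the rectangle is axis-aligned; the map (x,y)→(u,v) scales areas by 2.
u-values: 6, 8, -6; range = 8 − (-6) = 14.
v-values: -2, 2, 2; range = 2 − (-2) = 4.
Area = (14 × 4) / 2 = 28.

28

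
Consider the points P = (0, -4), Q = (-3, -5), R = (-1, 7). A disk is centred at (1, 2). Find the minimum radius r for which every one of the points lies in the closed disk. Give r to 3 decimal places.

8.062

The required radius is the distance from (1, 2) to the farthest point.
Squared distances: 37, 65, 29.
Maximum is 65, attained at Q.
r = √65 ≈ 8.062.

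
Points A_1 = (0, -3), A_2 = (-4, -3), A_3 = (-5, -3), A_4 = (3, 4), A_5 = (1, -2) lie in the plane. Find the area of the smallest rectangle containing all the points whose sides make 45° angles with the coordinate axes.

37.5

In coordinates u = x + y, v = x − y the rectangle is axis-aligned; the map (x,y)→(u,v) scales areas by 2.
u-values: -3, -7, -8, 7, -1; range = 7 − (-8) = 15.
v-values: 3, -1, -2, -1, 3; range = 3 − (-2) = 5.
Area = (15 × 5) / 2 = 37.5.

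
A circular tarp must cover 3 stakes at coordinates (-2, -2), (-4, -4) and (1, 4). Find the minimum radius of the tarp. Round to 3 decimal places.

Call the three points A, B, C in the order given.
Side lengths²: AB² = 8, AC² = 45, BC² = 89.
Since BC² = 89 ≥ 45 + 8 = 53, the angle opposite BC is not acute, so the smallest enclosing circle has BC as diameter.
Centre = midpoint of BC = (-1.5, 0), r² = 89/4 = 22.25.
r = √(22.25) ≈ 4.717.

4.717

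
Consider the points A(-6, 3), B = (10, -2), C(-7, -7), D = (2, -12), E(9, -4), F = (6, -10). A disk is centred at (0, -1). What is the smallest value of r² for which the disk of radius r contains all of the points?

The required radius is the distance from (0, -1) to the farthest point.
Squared distances: 52, 101, 85, 125, 90, 117.
Maximum is 125, attained at D.

125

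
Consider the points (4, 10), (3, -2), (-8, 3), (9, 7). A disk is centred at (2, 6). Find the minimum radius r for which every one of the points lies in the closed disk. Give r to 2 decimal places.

10.44

The required radius is the distance from (2, 6) to the farthest point.
Squared distances: 20, 65, 109, 50.
Maximum is 109, attained at (-8, 3).
r = √109 ≈ 10.44.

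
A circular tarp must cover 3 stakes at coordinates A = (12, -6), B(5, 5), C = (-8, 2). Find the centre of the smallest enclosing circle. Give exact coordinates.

(2, -2)

Side lengths²: AB² = 170, AC² = 464, BC² = 178.
Since AC² = 464 ≥ 178 + 170 = 348, the angle opposite AC is not acute, so the smallest enclosing circle has AC as diameter.
Centre = midpoint of AC = (2, -2), r² = 464/4 = 116.
Centre = (2, -2).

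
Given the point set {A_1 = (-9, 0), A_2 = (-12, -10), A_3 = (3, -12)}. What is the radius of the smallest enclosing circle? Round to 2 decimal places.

8.59

Side lengths²: A_1A_2² = 109, A_1A_3² = 288, A_2A_3² = 229.
Since A_1A_3² = 288 < 229 + 109 = 338, the triangle is acute, so the smallest enclosing circle is the circumcircle.
Circumcentre = (-103/26, -181/26), r² = 24961/338.
r = √(24961/338) ≈ 8.59.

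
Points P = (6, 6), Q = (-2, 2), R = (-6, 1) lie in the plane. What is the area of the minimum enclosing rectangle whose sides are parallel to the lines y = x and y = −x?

In coordinates u = x + y, v = x − y the rectangle is axis-aligned; the map (x,y)→(u,v) scales areas by 2.
u-values: 12, 0, -5; range = 12 − (-5) = 17.
v-values: 0, -4, -7; range = 0 − (-7) = 7.
Area = (17 × 7) / 2 = 59.5.

59.5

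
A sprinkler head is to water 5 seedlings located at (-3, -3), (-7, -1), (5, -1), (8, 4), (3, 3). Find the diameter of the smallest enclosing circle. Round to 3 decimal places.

15.811

The farthest pair is (-7, -1)–(8, 4) with squared distance 250. The circle on this segment as diameter has centre (0.5, 1.5) and r² = 250/4 = 62.5.
Check (-3, -3): distance² to centre = 32.5 ≤ 62.5, so it lies inside.
All remaining points lie in this disk, and no smaller disk contains both endpoints, so this is the minimum enclosing circle.
Diameter = 2r = 2√(62.5) ≈ 15.811.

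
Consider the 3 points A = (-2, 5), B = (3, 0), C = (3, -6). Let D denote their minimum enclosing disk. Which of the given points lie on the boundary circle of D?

Side lengths²: AB² = 50, AC² = 146, BC² = 36.
Since AC² = 146 ≥ 50 + 36 = 86, the angle opposite AC is not acute, so the smallest enclosing circle has AC as diameter.
Centre = midpoint of AC = (0.5, -0.5), r² = 146/4 = 36.5.
The points at distance exactly r from the centre are A, C — 2 points.

A, C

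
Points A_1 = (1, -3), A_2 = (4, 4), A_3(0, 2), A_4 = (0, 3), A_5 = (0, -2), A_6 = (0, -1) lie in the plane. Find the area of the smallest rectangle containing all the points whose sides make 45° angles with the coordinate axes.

In coordinates u = x + y, v = x − y the rectangle is axis-aligned; the map (x,y)→(u,v) scales areas by 2.
u-values: -2, 8, 2, 3, -2, -1; range = 8 − (-2) = 10.
v-values: 4, 0, -2, -3, 2, 1; range = 4 − (-3) = 7.
Area = (10 × 7) / 2 = 35.

35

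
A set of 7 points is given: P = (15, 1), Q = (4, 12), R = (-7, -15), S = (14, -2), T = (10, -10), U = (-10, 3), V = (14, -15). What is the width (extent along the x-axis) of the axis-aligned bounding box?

max x = 15, min x = -10, so width = 25.

25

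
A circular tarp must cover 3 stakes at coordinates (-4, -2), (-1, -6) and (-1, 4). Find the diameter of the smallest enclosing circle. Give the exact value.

Call the three points A, B, C in the order given.
Side lengths²: AB² = 25, AC² = 45, BC² = 100.
Since BC² = 100 ≥ 45 + 25 = 70, the angle opposite BC is not acute, so the smallest enclosing circle has BC as diameter.
Centre = midpoint of BC = (-1, -1), r² = 100/4 = 25.
Diameter = 2r = 2√25 = 10.

10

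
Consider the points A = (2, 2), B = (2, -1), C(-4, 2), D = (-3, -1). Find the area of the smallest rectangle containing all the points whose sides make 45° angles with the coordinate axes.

In coordinates u = x + y, v = x − y the rectangle is axis-aligned; the map (x,y)→(u,v) scales areas by 2.
u-values: 4, 1, -2, -4; range = 4 − (-4) = 8.
v-values: 0, 3, -6, -2; range = 3 − (-6) = 9.
Area = (8 × 9) / 2 = 36.

36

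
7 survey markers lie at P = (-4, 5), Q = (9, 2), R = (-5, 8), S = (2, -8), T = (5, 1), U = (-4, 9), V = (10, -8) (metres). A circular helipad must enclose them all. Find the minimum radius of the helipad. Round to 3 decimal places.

11.011

The minimum enclosing circle of a finite set is fixed by two of the points (as a diameter) or three (as a circumcircle).
The farthest pair is U–V with squared distance 485. The circle on this segment as diameter has centre (3, 0.5) and r² = 485/4 = 121.25.
Check P: distance² to centre = 69.25 ≤ 121.25, so it lies inside.
All remaining points lie in this disk, and no smaller disk contains both endpoints, so this is the minimum enclosing circle.
r = √(121.25) ≈ 11.011.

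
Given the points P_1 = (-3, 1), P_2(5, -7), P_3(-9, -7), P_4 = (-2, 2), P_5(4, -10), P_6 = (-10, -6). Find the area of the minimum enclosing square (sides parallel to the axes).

225

The bounding box has width 15 and height 12.
An axis-aligned square enclosing the set must have side ≥ max(width, height).
So the minimum side is max(15, 12) = 15.
Area = 15² = 225.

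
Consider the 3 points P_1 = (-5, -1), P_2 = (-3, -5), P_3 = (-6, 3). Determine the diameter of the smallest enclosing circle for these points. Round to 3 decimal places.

8.544

Side lengths²: P_1P_2² = 20, P_1P_3² = 17, P_2P_3² = 73.
Since P_2P_3² = 73 ≥ 20 + 17 = 37, the angle opposite P_2P_3 is not acute, so the smallest enclosing circle has P_2P_3 as diameter.
Centre = midpoint of P_2P_3 = (-4.5, -1), r² = 73/4 = 18.25.
Diameter = 2r = 2√(18.25) ≈ 8.544.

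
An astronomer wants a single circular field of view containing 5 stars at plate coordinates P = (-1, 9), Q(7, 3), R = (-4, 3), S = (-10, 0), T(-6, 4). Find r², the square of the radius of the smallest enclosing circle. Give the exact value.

74.5

A smallest enclosing disk is always determined by at most three of the input points on its boundary.
The farthest pair is Q–S with squared distance 298. The circle on this segment as diameter has centre (-1.5, 1.5) and r² = 298/4 = 74.5.
Check P: distance² to centre = 56.5 ≤ 74.5, so it lies inside.
All remaining points lie in this disk, and no smaller disk contains both endpoints, so this is the minimum enclosing circle.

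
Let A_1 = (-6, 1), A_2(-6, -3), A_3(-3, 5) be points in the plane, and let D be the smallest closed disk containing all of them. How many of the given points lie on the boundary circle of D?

Side lengths²: A_1A_2² = 16, A_1A_3² = 25, A_2A_3² = 73.
Since A_2A_3² = 73 ≥ 25 + 16 = 41, the angle opposite A_2A_3 is not acute, so the smallest enclosing circle has A_2A_3 as diameter.
Centre = midpoint of A_2A_3 = (-4.5, 1), r² = 73/4 = 18.25.
The points at distance exactly r from the centre are A_2, A_3 — 2 points.

2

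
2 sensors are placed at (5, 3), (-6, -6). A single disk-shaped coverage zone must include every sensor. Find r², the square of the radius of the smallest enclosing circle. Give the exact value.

The smallest circle enclosing two points has them as diameter endpoints.
Centre = midpoint = (-0.5, -1.5); r² = |(5, 3)−(-6, -6)|²/4 = 202/4 = 50.5.

50.5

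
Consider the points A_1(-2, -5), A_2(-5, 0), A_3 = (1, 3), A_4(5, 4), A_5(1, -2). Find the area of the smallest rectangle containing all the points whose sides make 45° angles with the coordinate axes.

In coordinates u = x + y, v = x − y the rectangle is axis-aligned; the map (x,y)→(u,v) scales areas by 2.
u-values: -7, -5, 4, 9, -1; range = 9 − (-7) = 16.
v-values: 3, -5, -2, 1, 3; range = 3 − (-5) = 8.
Area = (16 × 8) / 2 = 64.

64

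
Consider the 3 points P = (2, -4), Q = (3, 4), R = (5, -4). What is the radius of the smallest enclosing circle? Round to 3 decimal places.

4.155

Side lengths²: PQ² = 65, PR² = 9, QR² = 68.
Since QR² = 68 < 65 + 9 = 74, the triangle is acute, so the smallest enclosing circle is the circumcircle.
Circumcentre = (3.5, -0.125), r² = 17.265625.
r = √(17.265625) ≈ 4.155.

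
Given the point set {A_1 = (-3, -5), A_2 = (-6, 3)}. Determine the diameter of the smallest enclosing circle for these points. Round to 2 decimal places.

8.54

The smallest circle enclosing two points has them as diameter endpoints.
Centre = midpoint = (-4.5, -1); r² = |A_1A_2|²/4 = 73/4 = 18.25.
Diameter = 2r = 2√(18.25) ≈ 8.54.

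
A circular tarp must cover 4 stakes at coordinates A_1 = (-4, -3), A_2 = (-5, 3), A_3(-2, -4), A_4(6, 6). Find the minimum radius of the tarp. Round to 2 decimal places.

6.73

By Welzl's lemma the MEC is supported by two points (diametrically opposite) or three points (on a circumcircle).
The farthest pair is A_1–A_4 with squared distance 181. The circle on this segment as diameter has centre (1, 1.5) and r² = 181/4 = 45.25.
Check A_2: distance² to centre = 38.25 ≤ 45.25, so it lies inside.
All remaining points lie in this disk, and no smaller disk contains both endpoints, so this is the minimum enclosing circle.
r = √(45.25) ≈ 6.73.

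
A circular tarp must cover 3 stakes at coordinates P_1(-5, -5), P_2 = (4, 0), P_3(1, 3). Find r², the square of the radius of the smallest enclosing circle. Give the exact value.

1325/49

Side lengths²: P_1P_2² = 106, P_1P_3² = 100, P_2P_3² = 18.
Since P_1P_2² = 106 < 100 + 18 = 118, the triangle is acute, so the smallest enclosing circle is the circumcircle.
Circumcentre = (-6/7, -13/7), r² = 1325/49.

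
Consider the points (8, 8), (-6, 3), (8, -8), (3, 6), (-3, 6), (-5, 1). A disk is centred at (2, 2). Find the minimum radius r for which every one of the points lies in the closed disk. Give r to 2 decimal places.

The required radius is the distance from (2, 2) to the farthest point.
Squared distances: 72, 65, 136, 17, 41, 50.
Maximum is 136, attained at (8, -8).
r = √136 ≈ 11.66.

11.66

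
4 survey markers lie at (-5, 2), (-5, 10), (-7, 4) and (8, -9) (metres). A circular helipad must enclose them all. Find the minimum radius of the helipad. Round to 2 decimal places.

11.51

A smallest enclosing disk is always determined by at most three of the input points on its boundary.
The farthest pair is (-5, 10)–(8, -9) with squared distance 530. The circle on this segment as diameter has centre (1.5, 0.5) and r² = 530/4 = 132.5.
Check (-5, 2): distance² to centre = 44.5 ≤ 132.5, so it lies inside.
All remaining points lie in this disk, and no smaller disk contains both endpoints, so this is the minimum enclosing circle.
r = √(132.5) ≈ 11.51.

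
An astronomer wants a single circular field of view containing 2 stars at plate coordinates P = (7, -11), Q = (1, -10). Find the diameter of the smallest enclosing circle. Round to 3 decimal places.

6.083

The smallest circle enclosing two points has them as diameter endpoints.
Centre = midpoint = (4, -10.5); r² = |PQ|²/4 = 37/4 = 9.25.
Diameter = 2r = 2√(9.25) ≈ 6.083.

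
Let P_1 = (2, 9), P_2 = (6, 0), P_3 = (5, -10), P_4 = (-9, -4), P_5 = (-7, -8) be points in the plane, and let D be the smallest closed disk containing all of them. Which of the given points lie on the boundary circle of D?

A smallest enclosing disk is always determined by at most three of the input points on its boundary.
The minimum enclosing circle is determined by three boundary points: P_1, P_3, P_5.
Their circumcentre is (1/3, -1) with r² = 925/9.
The farthest remaining point P_4 is at distance² 865/9 ≤ 925/9.
The points at distance exactly r from the centre are P_1, P_3, P_5 — 3 points.

P_1, P_3, P_5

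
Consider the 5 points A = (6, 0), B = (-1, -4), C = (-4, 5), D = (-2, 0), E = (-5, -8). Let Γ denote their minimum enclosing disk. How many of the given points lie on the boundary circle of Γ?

3

A smallest enclosing disk is always determined by at most three of the input points on its boundary.
The minimum enclosing circle is determined by three boundary points: A, C, E.
Their circumcentre is (-61/54, -95/54) with r² = 78625/1458.
The farthest remaining point B is at distance² 7345/1458 ≤ 78625/1458.
The points at distance exactly r from the centre are A, C, E — 3 points.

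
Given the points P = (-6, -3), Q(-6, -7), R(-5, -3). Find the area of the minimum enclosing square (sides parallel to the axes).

16

The bounding box has width 1 and height 4.
An axis-aligned square enclosing the set must have side ≥ max(width, height).
So the minimum side is max(1, 4) = 4.
Area = 4² = 16.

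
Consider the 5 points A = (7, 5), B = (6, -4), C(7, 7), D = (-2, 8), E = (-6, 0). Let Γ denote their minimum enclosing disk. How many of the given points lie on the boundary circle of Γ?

3

By Welzl's lemma the MEC is supported by two points (diametrically opposite) or three points (on a circumcircle).
The minimum enclosing circle is determined by three boundary points: B, C, E.
Their circumcentre is (45/34, 67/34) with r² = 33245/578.
The farthest remaining point D is at distance² 27397/578 ≤ 33245/578.
The points at distance exactly r from the centre are B, C, E — 3 points.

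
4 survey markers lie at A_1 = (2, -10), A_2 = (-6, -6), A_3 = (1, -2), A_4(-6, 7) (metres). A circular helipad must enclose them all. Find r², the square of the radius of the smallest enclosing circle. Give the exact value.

88.25

By Welzl's lemma the MEC is supported by two points (diametrically opposite) or three points (on a circumcircle).
The farthest pair is A_1–A_4 with squared distance 353. The circle on this segment as diameter has centre (-2, -1.5) and r² = 353/4 = 88.25.
Check A_2: distance² to centre = 36.25 ≤ 88.25, so it lies inside.
All remaining points lie in this disk, and no smaller disk contains both endpoints, so this is the minimum enclosing circle.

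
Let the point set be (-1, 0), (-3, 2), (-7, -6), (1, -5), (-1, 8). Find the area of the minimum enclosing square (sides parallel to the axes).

The bounding box has width 8 and height 14.
An axis-aligned square enclosing the set must have side ≥ max(width, height).
So the minimum side is max(8, 14) = 14.
Area = 14² = 196.

196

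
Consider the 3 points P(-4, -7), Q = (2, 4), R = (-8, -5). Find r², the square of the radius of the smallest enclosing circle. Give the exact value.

45.25

Side lengths²: PQ² = 157, PR² = 20, QR² = 181.
Since QR² = 181 ≥ 157 + 20 = 177, the angle opposite QR is not acute, so the smallest enclosing circle has QR as diameter.
Centre = midpoint of QR = (-3, -0.5), r² = 181/4 = 45.25.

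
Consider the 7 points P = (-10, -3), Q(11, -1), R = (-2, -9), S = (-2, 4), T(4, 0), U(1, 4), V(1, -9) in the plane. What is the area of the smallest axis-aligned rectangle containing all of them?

x ranges over [-10, 11], width 21.
y ranges over [-9, 4], height 13.
Area = 21 × 13 = 273.

273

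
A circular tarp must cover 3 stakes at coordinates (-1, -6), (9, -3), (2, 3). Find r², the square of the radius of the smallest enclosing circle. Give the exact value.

46325/1458

Call the three points A, B, C in the order given.
Side lengths²: AB² = 109, AC² = 90, BC² = 85.
Since AB² = 109 < 90 + 85 = 175, the triangle is acute, so the smallest enclosing circle is the circumcircle.
Circumcentre = (61/18, -133/54), r² = 46325/1458.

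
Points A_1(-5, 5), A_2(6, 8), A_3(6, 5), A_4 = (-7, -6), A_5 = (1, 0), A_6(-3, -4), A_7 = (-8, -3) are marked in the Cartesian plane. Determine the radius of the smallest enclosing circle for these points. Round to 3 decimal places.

9.552

The farthest pair is A_2–A_4 with squared distance 365. The circle on this segment as diameter has centre (-0.5, 1) and r² = 365/4 = 91.25.
Check A_1: distance² to centre = 36.25 ≤ 91.25, so it lies inside.
All remaining points lie in this disk, and no smaller disk contains both endpoints, so this is the minimum enclosing circle.
r = √(91.25) ≈ 9.552.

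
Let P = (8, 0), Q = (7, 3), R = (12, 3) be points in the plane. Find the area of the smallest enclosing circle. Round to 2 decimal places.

Side lengths²: PQ² = 10, PR² = 25, QR² = 25.
Since QR² = 25 < 25 + 10 = 35, the triangle is acute, so the smallest enclosing circle is the circumcircle.
Circumcentre = (9.5, 13/6), r² = 125/18.
Area = π·r² = π·125/18 ≈ 21.82.

21.82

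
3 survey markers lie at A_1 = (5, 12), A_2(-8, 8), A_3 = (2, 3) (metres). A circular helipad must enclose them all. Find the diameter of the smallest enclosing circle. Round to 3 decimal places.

13.740

Side lengths²: A_1A_2² = 185, A_1A_3² = 90, A_2A_3² = 125.
Since A_1A_2² = 185 < 125 + 90 = 215, the triangle is acute, so the smallest enclosing circle is the circumcircle.
Circumcentre = (-17/14, 127/14), r² = 4625/98.
Diameter = 2r = 2√(4625/98) ≈ 13.740.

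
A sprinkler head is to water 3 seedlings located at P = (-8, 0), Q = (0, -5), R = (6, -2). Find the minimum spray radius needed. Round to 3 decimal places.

Side lengths²: PQ² = 89, PR² = 200, QR² = 45.
Since PR² = 200 ≥ 89 + 45 = 134, the angle opposite PR is not acute, so the smallest enclosing circle has PR as diameter.
Centre = midpoint of PR = (-1, -1), r² = 200/4 = 50.
r = √50 ≈ 7.071.

7.071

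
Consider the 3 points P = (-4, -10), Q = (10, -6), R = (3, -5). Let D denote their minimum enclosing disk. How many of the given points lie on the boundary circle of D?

Side lengths²: PQ² = 212, PR² = 74, QR² = 50.
Since PQ² = 212 ≥ 74 + 50 = 124, the angle opposite PQ is not acute, so the smallest enclosing circle has PQ as diameter.
Centre = midpoint of PQ = (3, -8), r² = 212/4 = 53.
The points at distance exactly r from the centre are P, Q — 2 points.

2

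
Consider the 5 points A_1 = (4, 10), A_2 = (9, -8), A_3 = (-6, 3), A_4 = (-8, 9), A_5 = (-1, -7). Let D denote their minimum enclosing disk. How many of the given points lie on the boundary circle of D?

By Welzl's lemma the MEC is supported by two points (diametrically opposite) or three points (on a circumcircle).
The farthest pair is A_2–A_4 with squared distance 578. The circle on this segment as diameter has centre (0.5, 0.5) and r² = 578/4 = 144.5.
Check A_1: distance² to centre = 102.5 ≤ 144.5, so it lies inside.
All remaining points lie in this disk, and no smaller disk contains both endpoints, so this is the minimum enclosing circle.
The points at distance exactly r from the centre are A_2, A_4 — 2 points.

2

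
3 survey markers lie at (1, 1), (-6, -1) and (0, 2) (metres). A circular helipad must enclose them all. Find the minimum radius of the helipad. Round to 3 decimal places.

3.640

Call the three points A, B, C in the order given.
Side lengths²: AB² = 53, AC² = 2, BC² = 45.
Since AB² = 53 ≥ 45 + 2 = 47, the angle opposite AB is not acute, so the smallest enclosing circle has AB as diameter.
Centre = midpoint of AB = (-2.5, 0), r² = 53/4 = 13.25.
r = √(13.25) ≈ 3.640.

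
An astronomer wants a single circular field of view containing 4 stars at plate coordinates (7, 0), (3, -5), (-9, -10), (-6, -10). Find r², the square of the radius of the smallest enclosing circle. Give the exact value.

The minimum enclosing circle of a finite set is fixed by two of the points (as a diameter) or three (as a circumcircle).
The farthest pair is (7, 0)–(-9, -10) with squared distance 356. The circle on this segment as diameter has centre (-1, -5) and r² = 356/4 = 89.
Check (3, -5): distance² to centre = 16 ≤ 89, so it lies inside.
All remaining points lie in this disk, and no smaller disk contains both endpoints, so this is the minimum enclosing circle.

89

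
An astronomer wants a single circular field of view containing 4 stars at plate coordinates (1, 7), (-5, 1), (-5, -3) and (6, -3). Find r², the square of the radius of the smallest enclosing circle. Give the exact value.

The minimum enclosing circle of a finite set is fixed by two of the points (as a diameter) or three (as a circumcircle).
The minimum enclosing circle is determined by three boundary points: (1, 7), (-5, -3), (6, -3).
Their circumcentre is (0.5, 0.5) with r² = 42.5.
The farthest remaining point (-5, 1) is at distance² 30.5 ≤ 42.5.

42.5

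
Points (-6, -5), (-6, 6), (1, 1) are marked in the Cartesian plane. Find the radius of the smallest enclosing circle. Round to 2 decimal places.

Call the three points A, B, C in the order given.
Side lengths²: AB² = 121, AC² = 85, BC² = 74.
Since AB² = 121 < 85 + 74 = 159, the triangle is acute, so the smallest enclosing circle is the circumcircle.
Circumcentre = (-65/14, 0.5), r² = 3145/98.
r = √(3145/98) ≈ 5.66.

5.66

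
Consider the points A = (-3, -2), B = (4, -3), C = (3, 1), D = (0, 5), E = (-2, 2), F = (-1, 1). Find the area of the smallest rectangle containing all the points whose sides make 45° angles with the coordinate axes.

60

In coordinates u = x + y, v = x − y the rectangle is axis-aligned; the map (x,y)→(u,v) scales areas by 2.
u-values: -5, 1, 4, 5, 0, 0; range = 5 − (-5) = 10.
v-values: -1, 7, 2, -5, -4, -2; range = 7 − (-5) = 12.
Area = (10 × 12) / 2 = 60.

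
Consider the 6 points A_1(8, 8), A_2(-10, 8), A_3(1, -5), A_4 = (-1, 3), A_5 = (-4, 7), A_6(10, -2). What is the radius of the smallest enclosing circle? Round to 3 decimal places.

11.180

The farthest pair is A_2–A_6 with squared distance 500. The circle on this segment as diameter has centre (0, 3) and r² = 500/4 = 125.
Check A_1: distance² to centre = 89 ≤ 125, so it lies inside.
All remaining points lie in this disk, and no smaller disk contains both endpoints, so this is the minimum enclosing circle.
r = √125 ≈ 11.180.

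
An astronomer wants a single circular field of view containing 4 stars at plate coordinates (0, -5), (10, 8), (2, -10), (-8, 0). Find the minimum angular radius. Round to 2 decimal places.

By Welzl's lemma the MEC is supported by two points (diametrically opposite) or three points (on a circumcircle).
The minimum enclosing circle is determined by three boundary points: (10, 8), (2, -10), (-8, 0).
Their circumcentre is (33/13, 7/13) with r² = 18818/169.
The farthest remaining point (0, -5) is at distance² 6273/169 ≤ 18818/169.
r = √(18818/169) ≈ 10.55.

10.55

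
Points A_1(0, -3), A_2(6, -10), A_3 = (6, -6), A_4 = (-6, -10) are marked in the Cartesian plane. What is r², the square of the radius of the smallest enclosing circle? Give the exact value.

40

The minimum enclosing circle of a finite set is fixed by two of the points (as a diameter) or three (as a circumcircle).
The farthest pair is A_3–A_4 with squared distance 160. The circle on this segment as diameter has centre (0, -8) and r² = 160/4 = 40.
Check A_1: distance² to centre = 25 ≤ 40, so it lies inside.
All remaining points lie in this disk, and no smaller disk contains both endpoints, so this is the minimum enclosing circle.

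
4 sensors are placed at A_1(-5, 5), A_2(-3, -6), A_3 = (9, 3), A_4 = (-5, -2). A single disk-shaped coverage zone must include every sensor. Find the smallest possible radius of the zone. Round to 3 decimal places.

The minimum enclosing circle of a finite set is fixed by two of the points (as a diameter) or three (as a circumcircle).
The minimum enclosing circle is determined by three boundary points: A_1, A_2, A_3.
Their circumcentre is (1.5, 0.5) with r² = 62.5.
The farthest remaining point A_4 is at distance² 48.5 ≤ 62.5.
r = √(62.5) ≈ 7.906.

7.906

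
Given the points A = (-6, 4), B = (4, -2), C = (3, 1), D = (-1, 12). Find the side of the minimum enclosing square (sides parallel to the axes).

14

The bounding box has width 10 and height 14.
An axis-aligned square enclosing the set must have side ≥ max(width, height).
So the minimum side is max(10, 14) = 14.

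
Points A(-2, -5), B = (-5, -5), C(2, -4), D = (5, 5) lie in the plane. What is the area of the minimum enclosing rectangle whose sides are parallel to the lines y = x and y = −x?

60

In coordinates u = x + y, v = x − y the rectangle is axis-aligned; the map (x,y)→(u,v) scales areas by 2.
u-values: -7, -10, -2, 10; range = 10 − (-10) = 20.
v-values: 3, 0, 6, 0; range = 6 − 0 = 6.
Area = (20 × 6) / 2 = 60.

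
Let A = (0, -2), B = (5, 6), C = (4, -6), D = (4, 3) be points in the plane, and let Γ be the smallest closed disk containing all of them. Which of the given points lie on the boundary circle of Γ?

B, C

By Welzl's lemma the MEC is supported by two points (diametrically opposite) or three points (on a circumcircle).
The farthest pair is B–C with squared distance 145. The circle on this segment as diameter has centre (4.5, 0) and r² = 145/4 = 36.25.
Check A: distance² to centre = 24.25 ≤ 36.25, so it lies inside.
All remaining points lie in this disk, and no smaller disk contains both endpoints, so this is the minimum enclosing circle.
The points at distance exactly r from the centre are B, C — 2 points.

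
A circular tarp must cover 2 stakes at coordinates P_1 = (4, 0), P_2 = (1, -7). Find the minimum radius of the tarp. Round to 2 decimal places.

3.81

The smallest circle enclosing two points has them as diameter endpoints.
Centre = midpoint = (2.5, -3.5); r² = |P_1P_2|²/4 = 58/4 = 14.5.
r = √(14.5) ≈ 3.81.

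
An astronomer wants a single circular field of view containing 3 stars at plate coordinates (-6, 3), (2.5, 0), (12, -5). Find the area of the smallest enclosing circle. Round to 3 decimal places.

Call the three points A, B, C in the order given.
Side lengths²: AB² = 81.25, AC² = 388, BC² = 115.25.
Since AC² = 388 ≥ 115.25 + 81.25 = 196.5, the angle opposite AC is not acute, so the smallest enclosing circle has AC as diameter.
Centre = midpoint of AC = (3, -1), r² = 388/4 = 97.
Area = π·r² = π·97 ≈ 304.734.

304.734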